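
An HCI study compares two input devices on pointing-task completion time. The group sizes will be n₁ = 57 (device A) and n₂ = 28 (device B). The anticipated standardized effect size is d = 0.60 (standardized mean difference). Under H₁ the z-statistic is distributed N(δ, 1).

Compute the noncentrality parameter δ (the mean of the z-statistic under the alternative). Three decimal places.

δ = d / √(1/n₁ + 1/n₂) = 0.60 / √(1/57 + 1/28) = 2.5999

δ ≈ 2.600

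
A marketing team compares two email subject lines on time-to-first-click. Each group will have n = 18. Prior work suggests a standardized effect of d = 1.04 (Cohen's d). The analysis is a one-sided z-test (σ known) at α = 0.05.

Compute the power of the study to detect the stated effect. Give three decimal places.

Power ≈ 0.930

Noncentrality parameter: δ = d·√(n/2) = 1.04 × √(18/2) = 3.1200
Critical value for a one-sided test at α = 0.05: z_α = 1.645.
Power = Φ(δ − 1.645) = Φ(1.475) = 0.9299.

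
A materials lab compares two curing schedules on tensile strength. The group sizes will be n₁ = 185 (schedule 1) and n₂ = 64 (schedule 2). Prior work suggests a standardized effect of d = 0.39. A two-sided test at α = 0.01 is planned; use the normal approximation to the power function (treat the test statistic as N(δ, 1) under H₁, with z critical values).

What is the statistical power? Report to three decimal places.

Power ≈ 0.545

Noncentrality parameter: δ = d / √(1/n₁ + 1/n₂) = 0.39 / √(1/185 + 1/64) = 2.6893
Two-sided α = 0.01 → critical value z_{0.005} = 2.576.
Power = Φ(δ − 2.576) + Φ(−δ − 2.576) = Φ(0.113) + Φ(-5.265) = 0.5452 + 0.0000 = 0.5452.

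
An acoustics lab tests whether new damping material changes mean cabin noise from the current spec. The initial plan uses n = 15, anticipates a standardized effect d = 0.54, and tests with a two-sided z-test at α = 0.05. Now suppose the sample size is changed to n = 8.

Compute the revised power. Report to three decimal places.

Power ≈ 0.333

With n = 8: δ = d·√n = 0.54 × √8 = 1.5274. Critical value z_{0.025} = 1.960.
Revised power = Φ(δ − 1.960) + Φ(−δ − 1.960) = Φ(-0.433) + Φ(-3.487) = 0.3326 + 0.0002 = 0.3329.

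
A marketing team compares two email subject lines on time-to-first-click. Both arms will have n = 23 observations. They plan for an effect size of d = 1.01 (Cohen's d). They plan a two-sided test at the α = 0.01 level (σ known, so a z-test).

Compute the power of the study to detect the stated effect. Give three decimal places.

Noncentrality parameter: δ = d·√(n/2) = 1.01 × √(23/2) = 3.4251
Critical value for a two-sided test at α = 0.01: z_{α/2} = 2.576.
Power = Φ(δ − 2.576) + Φ(−δ − 2.576) = Φ(0.849) + Φ(-6.001) = 0.8021 + 0.0000 = 0.8021.

Power ≈ 0.802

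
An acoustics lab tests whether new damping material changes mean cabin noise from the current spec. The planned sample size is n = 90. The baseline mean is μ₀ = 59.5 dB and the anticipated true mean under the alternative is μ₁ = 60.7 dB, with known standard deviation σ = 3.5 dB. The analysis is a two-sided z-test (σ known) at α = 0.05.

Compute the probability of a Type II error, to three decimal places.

Standardized effect: d = |μ₁ − μ₀| / σ = |60.7 − 59.5| / 3.5 = 0.3429
Noncentrality parameter: δ = d·√n = 0.3429 × √90 = 3.2526
Two-sided α = 0.05 → critical value z_{0.025} = 1.960.
Power = Φ(δ − 1.960) + Φ(−δ − 1.960) = Φ(1.293) + Φ(-5.213) = 0.9019 + 0.0000 = 0.9019.
Type II error: β = 1 − power = 1 − 0.9019 = 0.0981.

β ≈ 0.098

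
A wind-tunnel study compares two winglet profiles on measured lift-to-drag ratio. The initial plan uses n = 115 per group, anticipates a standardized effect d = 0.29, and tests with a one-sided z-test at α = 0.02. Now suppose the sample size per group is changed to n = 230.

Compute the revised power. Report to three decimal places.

With n = 230 per group: δ = d·√(n/2) = 0.29 × √(230/2) = 3.1099. Critical value z_{0.02} = 2.054.
Revised power = P(Z > 2.054 − δ) = Φ(1.056) = 0.8546.

Power ≈ 0.855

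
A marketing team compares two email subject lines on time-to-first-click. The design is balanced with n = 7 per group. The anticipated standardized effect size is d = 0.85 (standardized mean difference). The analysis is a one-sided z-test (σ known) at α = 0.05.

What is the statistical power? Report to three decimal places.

Power ≈ 0.478

Noncentrality parameter: δ = d·√(n/2) = 0.85 × √(7/2) = 1.5902
Critical value for a one-sided test at α = 0.05: z_α = 1.645.
Power = P(Z > 1.645 − δ) = Φ(-0.055) = 0.4782.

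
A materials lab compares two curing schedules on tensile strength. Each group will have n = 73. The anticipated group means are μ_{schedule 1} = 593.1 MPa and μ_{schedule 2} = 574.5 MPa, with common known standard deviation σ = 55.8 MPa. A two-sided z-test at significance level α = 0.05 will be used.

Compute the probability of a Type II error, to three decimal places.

Standardized effect: d = |μ_{schedule 1} − μ_{schedule 2}| / σ = |593.1 − 574.5| / 55.8 = 0.3333
Noncentrality parameter: λ = d·√(n/2) = 0.3333 × √(73/2) = 2.0138
Critical value for a two-sided test at α = 0.05: z_{α/2} = 1.960.
Power = Φ(λ − 1.960) + Φ(−λ − 1.960) = Φ(0.054) + Φ(-3.974) = 0.5215 + 0.0000 = 0.5215.
Type II error: β = 1 − power = 1 − 0.5215 = 0.4785.

β ≈ 0.478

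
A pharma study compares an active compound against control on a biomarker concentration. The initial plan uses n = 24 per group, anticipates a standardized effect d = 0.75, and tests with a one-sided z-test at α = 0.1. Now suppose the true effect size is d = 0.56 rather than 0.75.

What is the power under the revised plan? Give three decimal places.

Power ≈ 0.745

With d = 0.56: δ = d·√(n/2) = 0.56 × √(24/2) = 1.9399. Critical value z_{0.1} = 1.282.
Revised power = P(Z > 1.282 − δ) = Φ(0.658) = 0.7448.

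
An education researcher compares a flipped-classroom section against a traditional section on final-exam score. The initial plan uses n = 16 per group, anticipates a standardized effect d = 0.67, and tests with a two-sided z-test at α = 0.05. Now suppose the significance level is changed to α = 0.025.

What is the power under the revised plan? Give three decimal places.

Power ≈ 0.365

δ = d·√(n/2) = 0.67 × √(16/2) = 1.8950 (unchanged). New critical value: z_{0.0125} = 2.241.
Revised power = Φ(δ − 2.241) + Φ(−δ − 2.241) = Φ(-0.346) + Φ(-4.136) = 0.3645 + 0.0000 = 0.3646.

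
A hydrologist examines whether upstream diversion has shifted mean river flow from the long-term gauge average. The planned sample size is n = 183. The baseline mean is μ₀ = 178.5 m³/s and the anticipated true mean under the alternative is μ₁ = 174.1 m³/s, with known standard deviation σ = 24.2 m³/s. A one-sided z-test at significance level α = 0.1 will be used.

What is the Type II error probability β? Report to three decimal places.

β ≈ 0.119

Standardized effect: d = |μ₁ − μ₀| / σ = |174.1 − 178.5| / 24.2 = 0.1818
Noncentrality parameter: δ = d·√n = 0.1818 × √183 = 2.4596
Critical value for a one-sided test at α = 0.1: z_α = 1.282.
Power = Φ(δ − 1.282) = Φ(1.178) = 0.8806.
Type II error: β = 1 − power = 1 − 0.8806 = 0.1194.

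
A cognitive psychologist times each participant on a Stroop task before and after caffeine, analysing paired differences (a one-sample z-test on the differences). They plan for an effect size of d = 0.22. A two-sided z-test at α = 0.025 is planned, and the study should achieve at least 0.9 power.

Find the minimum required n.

For power 0.9 need Φ(δ − z_{0.0125}) = 0.9, so δ = z_{0.0125} + z_{0.10} = 2.241 + 1.282 = 3.523.
(Ignoring the negligible lower-tail rejection probability gives the usual closed-form inversion.)
δ = d·√n ⇒ n = (δ/d)² = (3.523 / 0.22)² = 256.43.
Rounding up, n = 257.

n = 257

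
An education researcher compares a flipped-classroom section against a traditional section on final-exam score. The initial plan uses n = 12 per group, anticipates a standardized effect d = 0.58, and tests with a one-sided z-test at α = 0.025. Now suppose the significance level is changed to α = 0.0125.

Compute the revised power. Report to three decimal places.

Power ≈ 0.206

δ = d·√(n/2) = 0.58 × √(12/2) = 1.4207 (unchanged). New critical value: z_{0.0125} = 2.241.
Revised power = P(Z > 2.241 − δ) = Φ(-0.821) = 0.2059.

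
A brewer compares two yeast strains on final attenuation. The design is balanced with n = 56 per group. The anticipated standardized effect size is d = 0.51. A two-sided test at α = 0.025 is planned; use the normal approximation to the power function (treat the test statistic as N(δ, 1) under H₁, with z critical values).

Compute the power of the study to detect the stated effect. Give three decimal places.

Noncentrality parameter: δ = d·√(n/2) = 0.51 × √(56/2) = 2.6987
Critical value for a two-sided test at α = 0.025: z_{α/2} = 2.241.
Power = Φ(δ − 2.241) + Φ(−δ − 2.241) = Φ(0.457) + Φ(-4.940) = 0.6763 + 0.0000 = 0.6763.

Power ≈ 0.676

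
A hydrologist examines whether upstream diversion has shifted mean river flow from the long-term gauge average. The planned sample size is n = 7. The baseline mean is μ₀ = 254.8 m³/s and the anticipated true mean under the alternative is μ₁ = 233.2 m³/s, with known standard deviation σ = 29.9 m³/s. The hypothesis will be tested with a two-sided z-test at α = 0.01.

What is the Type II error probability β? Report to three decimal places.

β ≈ 0.747

Standardized effect: d = |μ₁ − μ₀| / σ = |233.2 − 254.8| / 29.9 = 0.7224
Noncentrality parameter: δ = d·√n = 0.7224 × √7 = 1.9113
Critical value for a two-sided test at α = 0.01: z_{α/2} = 2.576.
Power = Φ(δ − 2.576) + Φ(−δ − 2.576) = Φ(-0.665) + Φ(-4.487) = 0.2532 + 0.0000 = 0.2532.
Type II error: β = 1 − power = 1 − 0.2532 = 0.7468.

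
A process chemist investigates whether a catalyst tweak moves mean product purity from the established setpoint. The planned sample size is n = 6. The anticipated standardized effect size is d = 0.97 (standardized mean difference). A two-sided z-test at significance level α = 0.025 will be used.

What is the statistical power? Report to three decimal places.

Power ≈ 0.554

Noncentrality parameter: δ = d·√n = 0.97 × √6 = 2.3760
Critical value for a two-sided test at α = 0.025: z_{α/2} = 2.241.
Power = Φ(δ − 2.241) + Φ(−δ − 2.241) = Φ(0.135) + Φ(-4.617) = 0.5535 + 0.0000 = 0.5535.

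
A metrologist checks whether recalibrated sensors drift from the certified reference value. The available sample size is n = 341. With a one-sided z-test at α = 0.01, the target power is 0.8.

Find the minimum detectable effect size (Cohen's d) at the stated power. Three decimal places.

d ≈ 0.172

Required noncentrality: δ = z_{0.01} + z_{0.20} = 2.326 + 0.842 = 3.168.
δ = d·√n ⇒ d = δ/√n = 3.168/√341 = 0.1716.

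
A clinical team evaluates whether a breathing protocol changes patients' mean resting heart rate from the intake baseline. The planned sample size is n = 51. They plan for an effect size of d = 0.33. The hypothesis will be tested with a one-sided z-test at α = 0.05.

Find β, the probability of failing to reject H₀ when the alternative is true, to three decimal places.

β ≈ 0.238

Noncentrality parameter: δ = d·√n = 0.33 × √51 = 2.3567
One-sided α = 0.05 → critical value z_{0.05} = 1.645.
Power = P(Z > 1.645 − δ) = Φ(0.712) = 0.7617.
Type II error: β = 1 − power = 1 − 0.7617 = 0.2383.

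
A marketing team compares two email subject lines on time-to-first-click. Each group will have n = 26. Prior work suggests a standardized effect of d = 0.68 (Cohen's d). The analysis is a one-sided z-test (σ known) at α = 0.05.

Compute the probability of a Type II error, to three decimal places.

β ≈ 0.210

Noncentrality parameter: δ = d·√(n/2) = 0.68 × √(26/2) = 2.4518
One-sided α = 0.05 → critical value z_{0.05} = 1.645.
Power = P(Z > 1.645 − δ) = Φ(0.807) = 0.7901.
Type II error: β = 1 − power = 1 − 0.7901 = 0.2099.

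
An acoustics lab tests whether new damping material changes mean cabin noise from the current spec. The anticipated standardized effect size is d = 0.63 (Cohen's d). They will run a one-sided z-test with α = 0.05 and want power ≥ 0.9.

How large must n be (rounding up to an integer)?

n = 22

For power 0.9 need Φ(δ − z_{0.05}) = 0.9, so δ = z_{0.05} + z_{0.10} = 1.645 + 1.282 = 2.926.
δ = d·√n ⇒ n = (δ/d)² = (2.926 / 0.63)² = 21.58.
Round up to the next whole unit.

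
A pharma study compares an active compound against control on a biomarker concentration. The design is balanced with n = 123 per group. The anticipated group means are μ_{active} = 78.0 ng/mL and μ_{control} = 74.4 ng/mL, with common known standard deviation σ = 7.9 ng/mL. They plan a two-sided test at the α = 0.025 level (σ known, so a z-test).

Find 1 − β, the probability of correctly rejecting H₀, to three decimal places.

Power ≈ 0.909

Standardized effect: d = |μ_{active} − μ_{control}| / σ = |78.0 − 74.4| / 7.9 = 0.4557
Noncentrality parameter: δ = d·√(n/2) = 0.4557 × √(123/2) = 3.5737
Two-sided α = 0.025 → critical value z_{0.0125} = 2.241.
Power = Φ(δ − 2.241) + Φ(−δ − 2.241) = Φ(1.332) + Φ(-5.815) = 0.9086 + 0.0000 = 0.9086.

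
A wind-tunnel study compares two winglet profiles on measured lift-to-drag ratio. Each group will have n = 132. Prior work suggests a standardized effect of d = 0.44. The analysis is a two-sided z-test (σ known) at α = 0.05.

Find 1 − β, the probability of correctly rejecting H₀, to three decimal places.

Noncentrality parameter: δ = d·√(n/2) = 0.44 × √(132/2) = 3.5746
Critical value for a two-sided test at α = 0.05: z_{α/2} = 1.960.
Power = Φ(δ − 1.960) + Φ(−δ − 1.960) = Φ(1.615) + Φ(-5.535) = 0.9468 + 0.0000 = 0.9468.

Power ≈ 0.947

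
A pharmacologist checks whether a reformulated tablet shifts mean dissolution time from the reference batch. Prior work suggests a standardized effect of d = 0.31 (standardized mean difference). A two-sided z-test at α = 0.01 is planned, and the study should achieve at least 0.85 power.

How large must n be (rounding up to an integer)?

For power 0.85 need Φ(δ − z_{0.005}) = 0.85, so δ = z_{0.005} + z_{0.15} = 2.576 + 1.036 = 3.612.
(The Φ(−δ − z_{α/2}) term is vanishingly small for δ > 0 and is dropped in the standard sample-size formula.)
δ = d·√n ⇒ n = (δ/d)² = (3.612 / 0.31)² = 135.78.
Rounding up, n = 136.

n = 136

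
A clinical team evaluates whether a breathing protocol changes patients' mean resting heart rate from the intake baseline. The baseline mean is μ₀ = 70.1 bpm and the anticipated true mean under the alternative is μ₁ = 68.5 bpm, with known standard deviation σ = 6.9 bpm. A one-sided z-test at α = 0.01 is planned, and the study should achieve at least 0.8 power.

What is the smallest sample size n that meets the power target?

n = 187

Standardized effect: d = |μ₁ − μ₀| / σ = |68.5 − 70.1| / 6.9 = 0.2319
Set Φ(δ − 2.326) = 0.8; then δ − 2.326 = Φ⁻¹(0.8) = 0.842, giving δ = 3.168.
δ = d·√n ⇒ n = (δ/d)² = (3.168 / 0.2319)² = 186.65.
Rounding up, n = 187.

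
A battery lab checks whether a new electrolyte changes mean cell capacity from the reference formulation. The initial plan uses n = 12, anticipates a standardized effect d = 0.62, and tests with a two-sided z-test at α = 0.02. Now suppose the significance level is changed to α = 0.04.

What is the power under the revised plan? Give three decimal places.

δ = d·√n = 0.62 × √12 = 2.1477 (unchanged). New critical value: z_{0.02} = 2.054.
Revised power = Φ(δ − 2.054) + Φ(−δ − 2.054) = Φ(0.094) + Φ(-4.201) = 0.5374 + 0.0000 = 0.5375.

Power ≈ 0.537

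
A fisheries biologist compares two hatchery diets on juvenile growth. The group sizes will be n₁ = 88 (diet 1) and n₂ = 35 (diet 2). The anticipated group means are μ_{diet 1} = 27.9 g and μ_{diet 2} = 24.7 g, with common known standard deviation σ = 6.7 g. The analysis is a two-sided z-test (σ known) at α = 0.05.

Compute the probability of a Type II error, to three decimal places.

Standardized effect: d = |μ_{diet 1} − μ_{diet 2}| / σ = |27.9 − 24.7| / 6.7 = 0.4776
Noncentrality parameter: δ = d / √(1/n₁ + 1/n₂) = 0.4776 / √(1/88 + 1/35) = 2.3900
Critical value for a two-sided test at α = 0.05: z_{α/2} = 1.960.
Power = Φ(δ − 1.960) + Φ(−δ − 1.960) = Φ(0.430) + Φ(-4.350) = 0.6664 + 0.0000 = 0.6664.
Type II error: β = 1 − power = 1 − 0.6664 = 0.3336.

β ≈ 0.334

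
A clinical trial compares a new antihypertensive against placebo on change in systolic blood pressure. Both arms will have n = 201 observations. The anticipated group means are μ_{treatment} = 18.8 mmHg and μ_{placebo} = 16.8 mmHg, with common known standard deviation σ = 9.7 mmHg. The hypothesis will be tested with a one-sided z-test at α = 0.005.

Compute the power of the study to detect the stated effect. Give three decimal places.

Power ≈ 0.305

Standardized effect: d = |μ_{treatment} − μ_{placebo}| / σ = |18.8 − 16.8| / 9.7 = 0.2062
Noncentrality parameter: δ = d·√(n/2) = 0.2062 × √(201/2) = 2.0670
Critical value for a one-sided test at α = 0.005: z_α = 2.576.
Power = Φ(δ − 2.576) = Φ(-0.509) = 0.3054.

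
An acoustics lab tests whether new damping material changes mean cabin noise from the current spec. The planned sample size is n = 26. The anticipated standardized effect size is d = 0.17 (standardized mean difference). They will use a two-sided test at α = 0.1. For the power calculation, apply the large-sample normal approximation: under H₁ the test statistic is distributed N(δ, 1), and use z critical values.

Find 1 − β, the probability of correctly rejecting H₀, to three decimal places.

Power ≈ 0.224

Noncentrality parameter: δ = d·√n = 0.17 × √26 = 0.8668
Critical value for a two-sided test at α = 0.1: z_{α/2} = 1.645.
Power = Φ(δ − 1.645) + Φ(−δ − 1.645) = Φ(-0.778) + Φ(-2.512) = 0.2183 + 0.0060 = 0.2243.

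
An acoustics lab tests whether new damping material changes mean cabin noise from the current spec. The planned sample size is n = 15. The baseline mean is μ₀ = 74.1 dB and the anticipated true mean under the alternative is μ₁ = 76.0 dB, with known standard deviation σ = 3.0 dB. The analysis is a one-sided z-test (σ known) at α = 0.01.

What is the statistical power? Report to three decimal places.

Power ≈ 0.550

Standardized effect: d = |μ₁ − μ₀| / σ = |76.0 − 74.1| / 3.0 = 0.6333
Noncentrality parameter: δ = d·√n = 0.6333 × √15 = 2.4529
Critical value for a one-sided test at α = 0.01: z_α = 2.326.
Power = P(Z > 2.326 − δ) = Φ(0.127) = 0.5503.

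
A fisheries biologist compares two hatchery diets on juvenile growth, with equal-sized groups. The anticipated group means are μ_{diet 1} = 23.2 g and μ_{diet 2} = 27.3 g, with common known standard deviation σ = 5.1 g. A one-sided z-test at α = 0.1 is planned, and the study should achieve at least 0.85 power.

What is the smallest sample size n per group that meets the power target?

Standardized effect: d = |μ_{diet 1} − μ_{diet 2}| / σ = |23.2 − 27.3| / 5.1 = 0.8039
For power 0.85 need Φ(δ − z_{0.1}) = 0.85, so δ = z_{0.1} + z_{0.15} = 1.282 + 1.036 = 2.318.
δ = d·√(n/2) ⇒ n = 2(δ/d)² = 2 × (2.318 / 0.8039)² = 16.63.
Round up to the next whole unit.

n = 17 per group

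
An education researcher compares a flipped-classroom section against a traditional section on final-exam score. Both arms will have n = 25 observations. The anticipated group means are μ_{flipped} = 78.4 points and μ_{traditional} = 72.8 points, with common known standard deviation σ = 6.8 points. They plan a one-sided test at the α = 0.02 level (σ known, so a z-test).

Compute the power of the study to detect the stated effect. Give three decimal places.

Power ≈ 0.805

Standardized effect: d = |μ_{flipped} − μ_{traditional}| / σ = |78.4 − 72.8| / 6.8 = 0.8235
Noncentrality parameter: δ = d·√(n/2) = 0.8235 × √(25/2) = 2.9116
One-sided α = 0.02 → critical value z_{0.02} = 2.054.
Power = Φ(δ − 2.054) = Φ(0.858) = 0.8045.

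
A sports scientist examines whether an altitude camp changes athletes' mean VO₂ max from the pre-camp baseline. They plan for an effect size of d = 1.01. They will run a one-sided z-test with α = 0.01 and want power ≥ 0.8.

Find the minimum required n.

For power 0.8 need Φ(δ − z_{0.01}) = 0.8, so δ = z_{0.01} + z_{0.20} = 2.326 + 0.842 = 3.168.
δ = d·√n ⇒ n = (δ/d)² = (3.168 / 1.01)² = 9.84.
Round up to the next whole unit.

n = 10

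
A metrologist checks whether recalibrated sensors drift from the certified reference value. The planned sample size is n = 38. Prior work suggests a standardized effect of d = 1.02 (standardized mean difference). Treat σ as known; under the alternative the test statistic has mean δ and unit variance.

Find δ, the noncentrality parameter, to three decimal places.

δ ≈ 6.288

The noncentrality parameter scales effect size by the design's sample-size factor: δ = d·√n = 1.02 × √38 = 6.2877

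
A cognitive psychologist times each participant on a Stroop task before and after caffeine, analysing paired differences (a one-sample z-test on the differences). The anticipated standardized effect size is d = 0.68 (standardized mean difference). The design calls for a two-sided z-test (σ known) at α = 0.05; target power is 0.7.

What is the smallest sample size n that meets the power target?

For power 0.7 need Φ(δ − z_{0.025}) = 0.7, so δ = z_{0.025} + z_{0.30} = 1.960 + 0.524 = 2.484.
(Ignoring the negligible lower-tail rejection probability gives the usual closed-form inversion.)
δ = d·√n ⇒ n = (δ/d)² = (2.484 / 0.68)² = 13.35.
Round up to the next whole unit.

n = 14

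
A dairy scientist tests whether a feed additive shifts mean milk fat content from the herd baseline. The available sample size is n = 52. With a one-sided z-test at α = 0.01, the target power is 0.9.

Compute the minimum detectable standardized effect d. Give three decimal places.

d ≈ 0.500

Need Φ(δ − 2.326) = 0.9, so δ = 2.326 + 1.282 = 3.608.
δ = d·√n ⇒ d = δ/√n = 3.608/√52 = 0.5003.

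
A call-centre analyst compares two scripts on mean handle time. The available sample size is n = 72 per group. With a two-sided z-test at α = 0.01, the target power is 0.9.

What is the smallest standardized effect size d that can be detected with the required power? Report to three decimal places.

Required noncentrality: δ = z_{0.005} + z_{0.10} = 2.576 + 1.282 = 3.857.
(The second rejection-region term Φ(−δ − z_{α/2}) is negligible and dropped.)
δ = d·√(n/2) ⇒ d = δ/√(n/2) = 3.857/√(72/2) = 0.6429.

d ≈ 0.643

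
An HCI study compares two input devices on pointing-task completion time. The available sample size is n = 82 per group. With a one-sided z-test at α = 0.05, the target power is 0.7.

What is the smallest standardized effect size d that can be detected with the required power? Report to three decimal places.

d ≈ 0.339

Required noncentrality: δ = z_{0.05} + z_{0.30} = 1.645 + 0.524 = 2.169.
δ = d·√(n/2) ⇒ d = δ/√(n/2) = 2.169/√(82/2) = 0.3388.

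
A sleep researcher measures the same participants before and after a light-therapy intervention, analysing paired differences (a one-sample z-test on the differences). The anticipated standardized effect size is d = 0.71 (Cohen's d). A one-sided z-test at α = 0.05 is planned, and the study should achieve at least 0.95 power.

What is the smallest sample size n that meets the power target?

For power 0.95 need Φ(δ − z_{0.05}) = 0.95, so δ = z_{0.05} + z_{0.05} = 1.645 + 1.645 = 3.290.
δ = d·√n ⇒ n = (δ/d)² = (3.290 / 0.71)² = 21.47.
Round up to the next whole unit.

n = 22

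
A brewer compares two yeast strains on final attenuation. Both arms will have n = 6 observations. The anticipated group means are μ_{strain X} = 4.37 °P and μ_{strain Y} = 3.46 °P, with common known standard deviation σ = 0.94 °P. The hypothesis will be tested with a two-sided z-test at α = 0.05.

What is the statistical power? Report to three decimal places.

Standardized effect: d = |μ_{strain X} − μ_{strain Y}| / σ = |4.37 − 3.46| / 0.94 = 0.9681
Noncentrality parameter: δ = d·√(n/2) = 0.9681 × √(6/2) = 1.6768
Two-sided α = 0.05 → critical value z_{0.025} = 1.960.
Power = Φ(δ − 1.960) + Φ(−δ − 1.960) = Φ(-0.283) + Φ(-3.637) = 0.3885 + 0.0001 = 0.3887.

Power ≈ 0.389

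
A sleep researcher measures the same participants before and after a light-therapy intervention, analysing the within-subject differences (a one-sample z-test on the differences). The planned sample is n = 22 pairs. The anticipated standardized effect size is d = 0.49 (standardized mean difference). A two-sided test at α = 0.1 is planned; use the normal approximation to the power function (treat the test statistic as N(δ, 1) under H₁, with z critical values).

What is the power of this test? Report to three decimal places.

Noncentrality parameter: λ = d·√n = 0.49 × √22 = 2.2983
Two-sided α = 0.1 → critical value z_{0.05} = 1.645.
Power = Φ(λ − 1.645) + Φ(−λ − 1.645) = Φ(0.653) + Φ(-3.943) = 0.7433 + 0.0000 = 0.7433.

Power ≈ 0.743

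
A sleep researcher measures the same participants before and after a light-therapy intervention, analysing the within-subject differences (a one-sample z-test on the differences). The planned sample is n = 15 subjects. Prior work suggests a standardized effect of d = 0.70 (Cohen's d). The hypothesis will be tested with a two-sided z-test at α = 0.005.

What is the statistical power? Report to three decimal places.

Noncentrality parameter: δ = d·√n = 0.70 × √15 = 2.7111
Two-sided α = 0.005 → critical value z_{0.0025} = 2.807.
Power = Φ(δ − 2.807) + Φ(−δ − 2.807) = Φ(-0.096) + Φ(-5.518) = 0.4618 + 0.0000 = 0.4618.

Power ≈ 0.462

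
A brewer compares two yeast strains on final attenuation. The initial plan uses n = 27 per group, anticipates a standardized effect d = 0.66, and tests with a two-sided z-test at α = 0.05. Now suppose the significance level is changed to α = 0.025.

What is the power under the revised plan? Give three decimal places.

Power ≈ 0.573

δ = d·√(n/2) = 0.66 × √(27/2) = 2.4250 (unchanged). New critical value: z_{0.0125} = 2.241.
Revised power = Φ(δ − 2.241) + Φ(−δ − 2.241) = Φ(0.184) + Φ(-4.666) = 0.5728 + 0.0000 = 0.5728.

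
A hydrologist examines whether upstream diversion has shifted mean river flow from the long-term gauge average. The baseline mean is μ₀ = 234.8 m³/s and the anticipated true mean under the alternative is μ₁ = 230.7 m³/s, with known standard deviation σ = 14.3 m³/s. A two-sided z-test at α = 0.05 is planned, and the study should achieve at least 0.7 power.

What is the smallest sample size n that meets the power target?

Standardized effect: d = |μ₁ − μ₀| / σ = |230.7 − 234.8| / 14.3 = 0.2867
For power 0.7 need Φ(δ − z_{0.025}) = 0.7, so δ = z_{0.025} + z_{0.30} = 1.960 + 0.524 = 2.484.
(The Φ(−δ − z_{α/2}) term is vanishingly small for δ > 0 and is dropped in the standard sample-size formula.)
δ = d·√n ⇒ n = (δ/d)² = (2.484 / 0.2867)² = 75.08.
Rounding up, n = 76.

n = 76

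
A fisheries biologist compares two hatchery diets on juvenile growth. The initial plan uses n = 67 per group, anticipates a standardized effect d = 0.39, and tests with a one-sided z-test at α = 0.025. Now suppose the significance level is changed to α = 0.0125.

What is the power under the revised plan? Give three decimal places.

δ = d·√(n/2) = 0.39 × √(67/2) = 2.2573 (unchanged). New critical value: z_{0.0125} = 2.241.
Revised power = Φ(δ − 2.241) = Φ(0.016) = 0.5063.

Power ≈ 0.506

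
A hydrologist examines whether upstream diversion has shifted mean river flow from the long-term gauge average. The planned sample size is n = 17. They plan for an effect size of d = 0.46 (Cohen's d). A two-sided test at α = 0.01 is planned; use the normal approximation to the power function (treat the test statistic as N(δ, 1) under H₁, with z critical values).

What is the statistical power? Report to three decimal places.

Noncentrality parameter: δ = d·√n = 0.46 × √17 = 1.8966
Critical value for a two-sided test at α = 0.01: z_{α/2} = 2.576.
Power = Φ(δ − 2.576) + Φ(−δ − 2.576) = Φ(-0.679) + Φ(-4.472) = 0.2485 + 0.0000 = 0.2485.

Power ≈ 0.249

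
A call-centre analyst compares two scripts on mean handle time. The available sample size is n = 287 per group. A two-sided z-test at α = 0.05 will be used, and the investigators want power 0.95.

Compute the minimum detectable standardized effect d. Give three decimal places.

d ≈ 0.301

Need Φ(δ − 1.960) = 0.95, so δ = 1.960 + 1.645 = 3.605.
(Lower-tail contribution to power is negligible for δ > 0.)
δ = d·√(n/2) ⇒ d = δ/√(n/2) = 3.605/√(287/2) = 0.3009.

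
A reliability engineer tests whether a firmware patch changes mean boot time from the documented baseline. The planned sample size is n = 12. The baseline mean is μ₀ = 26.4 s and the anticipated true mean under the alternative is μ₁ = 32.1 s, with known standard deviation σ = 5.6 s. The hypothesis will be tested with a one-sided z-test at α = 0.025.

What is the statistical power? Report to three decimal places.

Standardized effect: d = |μ₁ − μ₀| / σ = |32.1 − 26.4| / 5.6 = 1.0179
Noncentrality parameter: δ = d·√n = 1.0179 × √12 = 3.5260
Critical value for a one-sided test at α = 0.025: z_α = 1.960.
Power = Φ(δ − 1.960) = Φ(1.566) = 0.9413.

Power ≈ 0.941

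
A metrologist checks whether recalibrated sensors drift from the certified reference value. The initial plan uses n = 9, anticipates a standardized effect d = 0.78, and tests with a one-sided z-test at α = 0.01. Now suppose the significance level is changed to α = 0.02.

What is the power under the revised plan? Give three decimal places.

δ = d·√n = 0.78 × √9 = 2.3400 (unchanged). New critical value: z_{0.02} = 2.054.
Revised power = P(Z > 2.054 − δ) = Φ(0.286) = 0.6127.

Power ≈ 0.613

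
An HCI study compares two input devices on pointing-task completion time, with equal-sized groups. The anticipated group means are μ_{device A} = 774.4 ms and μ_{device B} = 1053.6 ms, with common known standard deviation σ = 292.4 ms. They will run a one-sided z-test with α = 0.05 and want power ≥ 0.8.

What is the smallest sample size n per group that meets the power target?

n = 14 per group

Standardized effect: d = |μ_{device A} − μ_{device B}| / σ = |774.4 − 1053.6| / 292.4 = 0.9549
For power 0.8 need Φ(δ − z_{0.05}) = 0.8, so δ = z_{0.05} + z_{0.20} = 1.645 + 0.842 = 2.486.
δ = d·√(n/2) ⇒ n = 2(δ/d)² = 2 × (2.486 / 0.9549)² = 13.56.
Round up to the next whole unit.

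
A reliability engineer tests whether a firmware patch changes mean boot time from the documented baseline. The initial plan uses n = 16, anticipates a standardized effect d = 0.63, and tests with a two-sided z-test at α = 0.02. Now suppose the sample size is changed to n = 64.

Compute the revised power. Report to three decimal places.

Power ≈ 0.997

With n = 64: δ = d·√n = 0.63 × √64 = 5.0400. Critical value z_{0.01} = 2.326.
Revised power = Φ(δ − 2.326) + Φ(−δ − 2.326) = Φ(2.714) + Φ(-7.366) = 0.9967 + 0.0000 = 0.9967.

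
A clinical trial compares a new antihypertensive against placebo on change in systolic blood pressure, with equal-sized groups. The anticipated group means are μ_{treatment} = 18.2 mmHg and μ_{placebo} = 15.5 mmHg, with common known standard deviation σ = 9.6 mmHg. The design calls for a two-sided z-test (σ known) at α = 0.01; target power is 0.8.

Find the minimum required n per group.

n = 296 per group

Standardized effect: d = |μ_{treatment} − μ_{placebo}| / σ = |18.2 − 15.5| / 9.6 = 0.2813
For power 0.8 need Φ(δ − z_{0.005}) = 0.8, so δ = z_{0.005} + z_{0.20} = 2.576 + 0.842 = 3.417.
(Ignoring the negligible lower-tail rejection probability gives the usual closed-form inversion.)
δ = d·√(n/2) ⇒ n = 2(δ/d)² = 2 × (3.417 / 0.2813)² = 295.29.
Round up to the next whole unit.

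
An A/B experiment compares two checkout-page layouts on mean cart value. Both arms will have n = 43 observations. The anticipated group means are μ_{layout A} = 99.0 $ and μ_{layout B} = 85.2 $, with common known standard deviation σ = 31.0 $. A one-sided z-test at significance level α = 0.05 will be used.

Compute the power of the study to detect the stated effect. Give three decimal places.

Standardized effect: d = |μ_{layout A} − μ_{layout B}| / σ = |99.0 − 85.2| / 31.0 = 0.4452
Noncentrality parameter: δ = d·√(n/2) = 0.4452 × √(43/2) = 2.0641
Critical value for a one-sided test at α = 0.05: z_α = 1.645.
Power = Φ(δ − 1.645) = Φ(0.419) = 0.6625.

Power ≈ 0.662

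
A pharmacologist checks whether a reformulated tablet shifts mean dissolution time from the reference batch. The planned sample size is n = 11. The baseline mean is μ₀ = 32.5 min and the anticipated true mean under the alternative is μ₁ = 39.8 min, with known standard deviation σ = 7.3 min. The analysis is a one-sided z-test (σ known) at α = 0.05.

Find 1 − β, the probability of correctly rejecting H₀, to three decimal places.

Power ≈ 0.953

Standardized effect: d = |μ₁ − μ₀| / σ = |39.8 − 32.5| / 7.3 = 1.0000
Noncentrality parameter: δ = d·√n = 1.0000 × √11 = 3.3166
One-sided α = 0.05 → critical value z_{0.05} = 1.645.
Power = P(Z > 1.645 − δ) = Φ(1.672) = 0.9527.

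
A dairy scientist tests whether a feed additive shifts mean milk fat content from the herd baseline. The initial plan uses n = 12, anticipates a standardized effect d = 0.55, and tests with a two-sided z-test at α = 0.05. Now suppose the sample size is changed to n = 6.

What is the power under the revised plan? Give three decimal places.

With n = 6: δ = d·√n = 0.55 × √6 = 1.3472. Critical value z_{0.025} = 1.960.
Revised power = Φ(δ − 1.960) + Φ(−δ − 1.960) = Φ(-0.613) + Φ(-3.307) = 0.2700 + 0.0005 = 0.2705.

Power ≈ 0.270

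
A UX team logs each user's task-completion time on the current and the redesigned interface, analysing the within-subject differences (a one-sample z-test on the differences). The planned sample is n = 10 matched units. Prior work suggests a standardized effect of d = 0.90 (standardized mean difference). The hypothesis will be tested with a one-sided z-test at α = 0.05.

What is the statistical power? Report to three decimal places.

Power ≈ 0.885

Noncentrality parameter: δ = d·√n = 0.90 × √10 = 2.8460
Critical value for a one-sided test at α = 0.05: z_α = 1.645.
Power = P(Z > 1.645 − δ) = Φ(1.201) = 0.8852.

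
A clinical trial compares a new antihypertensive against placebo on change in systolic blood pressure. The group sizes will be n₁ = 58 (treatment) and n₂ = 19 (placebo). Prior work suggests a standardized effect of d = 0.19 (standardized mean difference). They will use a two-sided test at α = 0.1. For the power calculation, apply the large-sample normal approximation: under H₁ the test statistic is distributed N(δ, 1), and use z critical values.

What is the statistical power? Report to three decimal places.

Power ≈ 0.186

Noncentrality parameter: δ = d / √(1/n₁ + 1/n₂) = 0.19 / √(1/58 + 1/19) = 0.7188
Two-sided α = 0.1 → critical value z_{0.05} = 1.645.
Power = Φ(δ − 1.645) + Φ(−δ − 1.645) = Φ(-0.926) + Φ(-2.364) = 0.1772 + 0.0090 = 0.1863.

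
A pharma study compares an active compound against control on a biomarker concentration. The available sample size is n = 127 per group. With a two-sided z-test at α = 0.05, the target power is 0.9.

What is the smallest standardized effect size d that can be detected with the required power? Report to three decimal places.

Need Φ(δ − 1.960) = 0.9, so δ = 1.960 + 1.282 = 3.242.
(Lower-tail contribution to power is negligible for δ > 0.)
δ = d·√(n/2) ⇒ d = δ/√(n/2) = 3.242/√(127/2) = 0.4068.

d ≈ 0.407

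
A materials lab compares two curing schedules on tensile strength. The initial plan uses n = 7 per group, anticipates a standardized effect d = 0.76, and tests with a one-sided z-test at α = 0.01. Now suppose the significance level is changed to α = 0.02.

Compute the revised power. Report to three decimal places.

Power ≈ 0.264

δ = d·√(n/2) = 0.76 × √(7/2) = 1.4218 (unchanged). New critical value: z_{0.02} = 2.054.
Revised power = P(Z > 2.054 − δ) = Φ(-0.632) = 0.2637.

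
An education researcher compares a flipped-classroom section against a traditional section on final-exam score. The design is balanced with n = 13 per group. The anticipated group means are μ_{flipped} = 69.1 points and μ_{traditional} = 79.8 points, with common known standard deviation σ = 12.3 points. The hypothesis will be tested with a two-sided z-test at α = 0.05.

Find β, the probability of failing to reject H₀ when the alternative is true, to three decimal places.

β ≈ 0.398

Standardized effect: d = |μ_{flipped} − μ_{traditional}| / σ = |69.1 − 79.8| / 12.3 = 0.8699
Noncentrality parameter: δ = d·√(n/2) = 0.8699 × √(13/2) = 2.2179
Two-sided α = 0.05 → critical value z_{0.025} = 1.960.
Power = Φ(δ − 1.960) + Φ(−δ − 1.960) = Φ(0.258) + Φ(-4.178) = 0.6018 + 0.0000 = 0.6018.
Type II error: β = 1 − power = 1 − 0.6018 = 0.3982.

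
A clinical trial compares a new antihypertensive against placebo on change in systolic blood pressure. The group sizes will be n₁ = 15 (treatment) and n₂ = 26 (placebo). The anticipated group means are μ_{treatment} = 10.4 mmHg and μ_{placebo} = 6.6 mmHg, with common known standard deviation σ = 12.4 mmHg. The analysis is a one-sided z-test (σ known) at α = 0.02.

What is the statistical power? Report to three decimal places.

Standardized effect: d = |μ_{treatment} − μ_{placebo}| / σ = |10.4 − 6.6| / 12.4 = 0.3065
Noncentrality parameter: δ = d / √(1/n₁ + 1/n₂) = 0.3065 / √(1/15 + 1/26) = 0.9452
One-sided α = 0.02 → critical value z_{0.02} = 2.054.
Power = P(Z > 2.054 − δ) = Φ(-1.109) = 0.1338.

Power ≈ 0.134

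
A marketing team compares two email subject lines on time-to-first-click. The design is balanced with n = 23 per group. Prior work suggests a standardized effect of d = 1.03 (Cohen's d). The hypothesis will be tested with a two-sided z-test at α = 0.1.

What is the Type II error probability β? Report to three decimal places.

β ≈ 0.032

Noncentrality parameter: δ = d·√(n/2) = 1.03 × √(23/2) = 3.4929
Two-sided α = 0.1 → critical value z_{0.05} = 1.645.
Power = Φ(δ − 1.645) + Φ(−δ − 1.645) = Φ(1.848) + Φ(-5.138) = 0.9677 + 0.0000 = 0.9677.
Type II error: β = 1 − power = 1 − 0.9677 = 0.0323.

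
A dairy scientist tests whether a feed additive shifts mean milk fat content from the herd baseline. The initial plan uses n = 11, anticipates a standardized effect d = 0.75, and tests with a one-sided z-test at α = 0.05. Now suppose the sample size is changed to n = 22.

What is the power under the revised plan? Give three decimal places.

With n = 22: δ = d·√n = 0.75 × √22 = 3.5178. Critical value z_{0.05} = 1.645.
Revised power = Φ(δ − 1.645) = Φ(1.873) = 0.9695.

Power ≈ 0.969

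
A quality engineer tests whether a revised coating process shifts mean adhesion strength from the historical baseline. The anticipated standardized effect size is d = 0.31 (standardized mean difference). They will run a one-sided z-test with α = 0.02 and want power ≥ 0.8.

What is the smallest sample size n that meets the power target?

n = 88

For power 0.8 need Φ(δ − z_{0.02}) = 0.8, so δ = z_{0.02} + z_{0.20} = 2.054 + 0.842 = 2.895.
δ = d·√n ⇒ n = (δ/d)² = (2.895 / 0.31)² = 87.23.
Round up to the next whole unit.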